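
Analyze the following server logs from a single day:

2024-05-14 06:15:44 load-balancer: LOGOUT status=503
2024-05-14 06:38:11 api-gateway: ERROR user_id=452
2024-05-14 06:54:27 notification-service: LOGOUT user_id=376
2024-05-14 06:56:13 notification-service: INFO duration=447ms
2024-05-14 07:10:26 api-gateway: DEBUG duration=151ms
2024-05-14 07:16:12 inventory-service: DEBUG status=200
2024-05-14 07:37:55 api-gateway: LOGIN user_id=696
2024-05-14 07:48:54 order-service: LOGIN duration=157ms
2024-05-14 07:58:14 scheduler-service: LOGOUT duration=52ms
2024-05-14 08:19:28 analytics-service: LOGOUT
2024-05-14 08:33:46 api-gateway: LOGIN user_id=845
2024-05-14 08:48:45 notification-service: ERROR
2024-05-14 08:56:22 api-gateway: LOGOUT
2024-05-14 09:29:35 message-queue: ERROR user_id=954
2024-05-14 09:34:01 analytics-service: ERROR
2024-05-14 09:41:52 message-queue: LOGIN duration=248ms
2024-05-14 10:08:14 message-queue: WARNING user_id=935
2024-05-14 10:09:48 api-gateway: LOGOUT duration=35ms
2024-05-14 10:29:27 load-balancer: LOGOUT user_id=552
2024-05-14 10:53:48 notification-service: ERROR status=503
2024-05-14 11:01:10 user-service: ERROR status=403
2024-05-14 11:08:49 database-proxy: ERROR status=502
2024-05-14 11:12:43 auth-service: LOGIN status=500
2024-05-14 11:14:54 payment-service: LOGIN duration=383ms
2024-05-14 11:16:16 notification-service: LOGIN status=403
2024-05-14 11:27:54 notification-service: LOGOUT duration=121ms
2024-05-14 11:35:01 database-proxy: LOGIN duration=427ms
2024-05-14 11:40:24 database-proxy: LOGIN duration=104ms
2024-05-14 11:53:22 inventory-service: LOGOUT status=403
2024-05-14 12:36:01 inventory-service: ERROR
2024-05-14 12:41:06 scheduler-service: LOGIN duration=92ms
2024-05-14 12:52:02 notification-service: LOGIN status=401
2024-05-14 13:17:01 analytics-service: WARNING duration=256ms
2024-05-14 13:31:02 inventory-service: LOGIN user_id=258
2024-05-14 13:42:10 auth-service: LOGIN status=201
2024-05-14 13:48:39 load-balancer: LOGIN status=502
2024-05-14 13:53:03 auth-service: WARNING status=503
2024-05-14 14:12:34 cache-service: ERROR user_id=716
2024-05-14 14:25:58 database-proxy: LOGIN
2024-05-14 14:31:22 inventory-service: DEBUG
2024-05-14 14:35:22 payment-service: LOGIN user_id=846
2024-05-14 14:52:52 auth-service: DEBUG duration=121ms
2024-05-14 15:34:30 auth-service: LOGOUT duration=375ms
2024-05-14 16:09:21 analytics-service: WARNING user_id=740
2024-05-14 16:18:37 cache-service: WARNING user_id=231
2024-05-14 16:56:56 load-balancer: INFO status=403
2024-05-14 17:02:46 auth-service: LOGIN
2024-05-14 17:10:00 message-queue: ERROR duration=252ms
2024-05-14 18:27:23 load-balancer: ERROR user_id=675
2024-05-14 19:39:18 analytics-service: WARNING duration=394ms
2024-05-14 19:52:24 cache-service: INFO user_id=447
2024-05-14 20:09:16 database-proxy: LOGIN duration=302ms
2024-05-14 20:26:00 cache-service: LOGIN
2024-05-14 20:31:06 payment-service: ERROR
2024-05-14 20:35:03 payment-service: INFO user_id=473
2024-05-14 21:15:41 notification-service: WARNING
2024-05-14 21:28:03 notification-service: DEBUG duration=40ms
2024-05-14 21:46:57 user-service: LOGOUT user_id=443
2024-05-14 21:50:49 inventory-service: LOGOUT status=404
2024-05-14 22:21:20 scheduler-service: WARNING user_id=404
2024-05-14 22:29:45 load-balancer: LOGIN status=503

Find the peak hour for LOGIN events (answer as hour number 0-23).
11

To find the peak hour:

1. Group all LOGIN events by hour
2. Count events in each hour
3. Find hour with maximum count
4. Peak hour: 11 (with 5 events)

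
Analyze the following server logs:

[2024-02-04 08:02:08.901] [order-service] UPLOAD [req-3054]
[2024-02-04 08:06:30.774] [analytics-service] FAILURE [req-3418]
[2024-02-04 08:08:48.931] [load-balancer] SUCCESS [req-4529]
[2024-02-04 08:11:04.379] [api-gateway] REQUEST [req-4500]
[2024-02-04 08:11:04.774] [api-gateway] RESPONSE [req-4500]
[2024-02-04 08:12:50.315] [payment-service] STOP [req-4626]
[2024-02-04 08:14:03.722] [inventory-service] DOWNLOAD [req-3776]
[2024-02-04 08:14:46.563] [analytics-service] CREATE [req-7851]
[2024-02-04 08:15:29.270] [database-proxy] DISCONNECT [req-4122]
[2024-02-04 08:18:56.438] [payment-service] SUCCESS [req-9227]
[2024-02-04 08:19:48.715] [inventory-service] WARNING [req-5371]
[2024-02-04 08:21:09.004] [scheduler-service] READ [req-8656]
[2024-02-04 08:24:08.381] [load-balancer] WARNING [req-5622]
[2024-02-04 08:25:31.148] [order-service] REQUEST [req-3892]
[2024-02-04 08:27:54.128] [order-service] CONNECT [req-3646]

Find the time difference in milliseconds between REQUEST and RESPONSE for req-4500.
395

To calculate latency:

1. Find REQUEST with id req-4500: 2024-02-04 08:11:04.379
2. Find RESPONSE with id req-4500: 2024-02-04 08:11:04.774
3. Latency: 2024-02-04 08:11:04.774 - 2024-02-04 08:11:04.379 = 395ms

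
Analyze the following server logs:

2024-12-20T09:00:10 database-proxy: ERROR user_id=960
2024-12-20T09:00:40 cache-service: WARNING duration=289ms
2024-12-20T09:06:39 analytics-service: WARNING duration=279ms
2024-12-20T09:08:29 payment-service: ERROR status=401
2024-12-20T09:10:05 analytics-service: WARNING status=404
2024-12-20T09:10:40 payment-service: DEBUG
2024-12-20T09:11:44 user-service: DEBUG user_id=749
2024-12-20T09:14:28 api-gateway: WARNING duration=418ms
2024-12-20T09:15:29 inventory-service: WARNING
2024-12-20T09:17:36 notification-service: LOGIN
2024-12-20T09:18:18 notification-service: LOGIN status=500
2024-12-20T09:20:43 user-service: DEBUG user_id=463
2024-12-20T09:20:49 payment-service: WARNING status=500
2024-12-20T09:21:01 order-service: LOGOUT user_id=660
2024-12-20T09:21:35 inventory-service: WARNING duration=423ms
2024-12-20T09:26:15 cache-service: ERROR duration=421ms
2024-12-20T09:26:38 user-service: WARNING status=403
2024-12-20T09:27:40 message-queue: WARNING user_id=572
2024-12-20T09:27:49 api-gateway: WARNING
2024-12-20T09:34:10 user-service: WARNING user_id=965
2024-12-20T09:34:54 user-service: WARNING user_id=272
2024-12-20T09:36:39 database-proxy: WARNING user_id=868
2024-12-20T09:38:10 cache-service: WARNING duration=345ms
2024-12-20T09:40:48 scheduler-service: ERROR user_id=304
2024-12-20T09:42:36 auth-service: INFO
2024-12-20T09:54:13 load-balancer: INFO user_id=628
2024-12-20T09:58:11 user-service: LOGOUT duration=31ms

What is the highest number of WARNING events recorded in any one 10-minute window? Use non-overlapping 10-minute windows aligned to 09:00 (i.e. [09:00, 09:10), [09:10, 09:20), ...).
5

To find the burst window:

1. Divide the log period into non-overlapping 10-minute windows starting at 09:00
2. Count WARNING events in each window
3. Find the window with maximum count
4. Maximum events in a window: 5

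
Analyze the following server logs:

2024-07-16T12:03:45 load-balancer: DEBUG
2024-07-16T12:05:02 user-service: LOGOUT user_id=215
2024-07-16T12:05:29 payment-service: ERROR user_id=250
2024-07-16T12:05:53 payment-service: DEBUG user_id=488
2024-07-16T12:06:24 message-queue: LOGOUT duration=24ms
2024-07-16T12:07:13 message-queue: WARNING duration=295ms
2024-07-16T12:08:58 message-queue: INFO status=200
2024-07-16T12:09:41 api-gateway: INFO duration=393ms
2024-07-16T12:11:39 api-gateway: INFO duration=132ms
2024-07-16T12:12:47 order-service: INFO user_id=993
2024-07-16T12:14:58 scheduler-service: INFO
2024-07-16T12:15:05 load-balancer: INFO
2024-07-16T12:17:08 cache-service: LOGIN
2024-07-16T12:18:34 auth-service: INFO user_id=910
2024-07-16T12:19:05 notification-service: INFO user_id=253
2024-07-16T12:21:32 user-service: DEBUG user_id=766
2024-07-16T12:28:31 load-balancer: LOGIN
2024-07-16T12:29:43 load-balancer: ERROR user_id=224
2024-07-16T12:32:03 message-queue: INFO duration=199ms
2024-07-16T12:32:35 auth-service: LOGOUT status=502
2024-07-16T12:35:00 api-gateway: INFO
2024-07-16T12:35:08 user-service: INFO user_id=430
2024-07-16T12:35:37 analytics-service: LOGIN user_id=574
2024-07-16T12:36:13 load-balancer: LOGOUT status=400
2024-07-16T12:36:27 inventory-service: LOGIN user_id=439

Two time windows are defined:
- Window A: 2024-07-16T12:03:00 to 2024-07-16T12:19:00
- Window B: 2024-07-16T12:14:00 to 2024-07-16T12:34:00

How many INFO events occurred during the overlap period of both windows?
3

To find overlap events:

1. Window A: 2024-07-16T12:03:00 to 2024-07-16T12:19:00
2. Window B: 2024-07-16T12:14:00 to 2024-07-16T12:34:00
3. Overlap period: 2024-07-16T12:14:00 to 2024-07-16T12:19:00
4. Count INFO events in overlap: 3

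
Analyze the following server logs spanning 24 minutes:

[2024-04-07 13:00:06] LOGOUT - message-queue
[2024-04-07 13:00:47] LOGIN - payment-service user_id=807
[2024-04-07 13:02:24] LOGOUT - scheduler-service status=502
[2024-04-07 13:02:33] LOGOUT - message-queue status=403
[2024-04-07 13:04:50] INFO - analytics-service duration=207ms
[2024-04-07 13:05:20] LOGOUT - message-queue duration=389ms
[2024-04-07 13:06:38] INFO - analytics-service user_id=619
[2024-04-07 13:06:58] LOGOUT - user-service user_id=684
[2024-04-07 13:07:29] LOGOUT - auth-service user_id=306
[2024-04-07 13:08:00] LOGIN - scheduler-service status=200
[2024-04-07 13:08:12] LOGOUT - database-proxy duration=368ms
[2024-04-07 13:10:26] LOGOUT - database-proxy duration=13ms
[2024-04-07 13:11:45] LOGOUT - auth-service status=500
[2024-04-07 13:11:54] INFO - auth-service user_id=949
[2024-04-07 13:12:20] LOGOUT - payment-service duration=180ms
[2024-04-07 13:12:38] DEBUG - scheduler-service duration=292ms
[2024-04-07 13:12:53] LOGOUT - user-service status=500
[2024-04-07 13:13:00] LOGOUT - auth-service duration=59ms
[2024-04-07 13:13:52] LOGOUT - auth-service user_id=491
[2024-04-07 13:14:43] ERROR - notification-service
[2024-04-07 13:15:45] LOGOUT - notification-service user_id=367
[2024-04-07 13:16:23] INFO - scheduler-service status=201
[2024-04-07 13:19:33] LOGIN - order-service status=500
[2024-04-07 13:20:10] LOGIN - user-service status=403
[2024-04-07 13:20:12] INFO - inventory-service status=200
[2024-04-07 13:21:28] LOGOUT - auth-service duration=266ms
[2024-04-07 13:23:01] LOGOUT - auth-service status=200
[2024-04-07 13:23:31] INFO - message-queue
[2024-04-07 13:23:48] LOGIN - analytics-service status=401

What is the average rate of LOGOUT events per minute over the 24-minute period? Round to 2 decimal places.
0.67

To calculate the rate:

1. Count total LOGOUT events: 16
2. Total time period: 24 minutes
3. Rate = 16 / 24 = 0.67 events per minute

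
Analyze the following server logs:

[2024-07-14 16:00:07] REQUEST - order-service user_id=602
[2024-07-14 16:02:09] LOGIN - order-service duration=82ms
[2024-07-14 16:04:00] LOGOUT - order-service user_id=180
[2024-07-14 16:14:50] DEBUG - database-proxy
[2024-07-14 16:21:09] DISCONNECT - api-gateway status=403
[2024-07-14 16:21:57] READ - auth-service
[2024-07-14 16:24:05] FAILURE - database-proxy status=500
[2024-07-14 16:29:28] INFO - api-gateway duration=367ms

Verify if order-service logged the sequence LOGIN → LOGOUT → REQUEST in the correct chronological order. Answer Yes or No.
No

To verify sequence order:

1. Find all events in sequence LOGIN → LOGOUT → REQUEST for order-service
2. Extract their timestamps
3. Check if timestamps are in ascending order
4. Result: No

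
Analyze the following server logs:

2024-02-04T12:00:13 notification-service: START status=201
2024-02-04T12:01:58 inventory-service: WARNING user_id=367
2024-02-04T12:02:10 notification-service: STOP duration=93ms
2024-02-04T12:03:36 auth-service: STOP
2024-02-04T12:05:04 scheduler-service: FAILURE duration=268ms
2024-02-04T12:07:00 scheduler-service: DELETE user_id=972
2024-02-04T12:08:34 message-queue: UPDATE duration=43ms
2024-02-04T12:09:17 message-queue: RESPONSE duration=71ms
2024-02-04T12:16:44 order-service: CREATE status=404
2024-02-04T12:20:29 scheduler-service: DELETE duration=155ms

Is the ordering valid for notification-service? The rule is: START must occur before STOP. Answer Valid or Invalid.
Valid

To validate ordering:

1. Required order: START → STOP
2. Rule: START must occur before STOP
3. Check actual order of events for notification-service
4. Result: Valid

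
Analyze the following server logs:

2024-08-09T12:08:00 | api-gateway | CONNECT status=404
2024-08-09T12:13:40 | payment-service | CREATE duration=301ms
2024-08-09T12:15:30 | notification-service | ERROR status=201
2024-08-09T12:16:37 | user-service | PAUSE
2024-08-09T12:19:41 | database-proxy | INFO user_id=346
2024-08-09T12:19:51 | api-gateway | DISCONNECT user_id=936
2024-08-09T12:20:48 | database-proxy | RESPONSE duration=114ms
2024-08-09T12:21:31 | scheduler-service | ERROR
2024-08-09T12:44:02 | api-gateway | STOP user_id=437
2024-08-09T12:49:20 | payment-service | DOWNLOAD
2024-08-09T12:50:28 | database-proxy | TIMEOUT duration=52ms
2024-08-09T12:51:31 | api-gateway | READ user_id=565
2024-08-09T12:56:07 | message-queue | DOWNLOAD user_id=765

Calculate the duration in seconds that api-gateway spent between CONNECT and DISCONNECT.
711

To calculate state duration:

1. Find CONNECT event for api-gateway: 2024-08-09T12:08:00
2. Find DISCONNECT event for api-gateway: 2024-08-09T12:19:51
3. Calculate duration: 2024-08-09T12:19:51 - 2024-08-09T12:08:00 = 711 seconds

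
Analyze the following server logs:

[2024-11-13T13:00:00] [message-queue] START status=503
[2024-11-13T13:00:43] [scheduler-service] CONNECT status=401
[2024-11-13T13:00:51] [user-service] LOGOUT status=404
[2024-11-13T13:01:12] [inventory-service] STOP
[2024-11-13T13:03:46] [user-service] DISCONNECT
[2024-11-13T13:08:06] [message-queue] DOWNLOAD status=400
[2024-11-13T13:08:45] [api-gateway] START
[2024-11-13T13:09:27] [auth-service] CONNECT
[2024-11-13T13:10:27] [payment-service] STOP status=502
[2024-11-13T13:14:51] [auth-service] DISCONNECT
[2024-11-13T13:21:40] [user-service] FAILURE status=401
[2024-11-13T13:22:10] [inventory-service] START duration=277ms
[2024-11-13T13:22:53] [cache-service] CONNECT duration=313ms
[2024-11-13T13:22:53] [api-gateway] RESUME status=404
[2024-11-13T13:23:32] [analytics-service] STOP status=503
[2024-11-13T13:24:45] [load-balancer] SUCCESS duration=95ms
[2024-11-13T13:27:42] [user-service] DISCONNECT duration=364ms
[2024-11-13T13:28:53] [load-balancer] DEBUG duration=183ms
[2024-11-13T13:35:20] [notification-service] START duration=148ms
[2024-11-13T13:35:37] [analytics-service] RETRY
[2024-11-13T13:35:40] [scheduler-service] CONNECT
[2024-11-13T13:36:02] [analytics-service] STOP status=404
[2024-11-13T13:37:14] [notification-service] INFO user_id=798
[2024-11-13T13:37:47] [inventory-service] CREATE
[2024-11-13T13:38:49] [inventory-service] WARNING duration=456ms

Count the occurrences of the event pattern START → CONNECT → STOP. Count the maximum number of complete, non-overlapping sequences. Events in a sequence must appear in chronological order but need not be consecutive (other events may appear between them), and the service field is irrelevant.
4

To count sequences:

1. Look for pattern: START → CONNECT → STOP
2. Greedily scan the log in chronological order, matching each sequence element in turn (ignoring service)
3. Each time the full pattern completes, increment the count and restart matching from the next event
4. Complete non-overlapping sequences found: 4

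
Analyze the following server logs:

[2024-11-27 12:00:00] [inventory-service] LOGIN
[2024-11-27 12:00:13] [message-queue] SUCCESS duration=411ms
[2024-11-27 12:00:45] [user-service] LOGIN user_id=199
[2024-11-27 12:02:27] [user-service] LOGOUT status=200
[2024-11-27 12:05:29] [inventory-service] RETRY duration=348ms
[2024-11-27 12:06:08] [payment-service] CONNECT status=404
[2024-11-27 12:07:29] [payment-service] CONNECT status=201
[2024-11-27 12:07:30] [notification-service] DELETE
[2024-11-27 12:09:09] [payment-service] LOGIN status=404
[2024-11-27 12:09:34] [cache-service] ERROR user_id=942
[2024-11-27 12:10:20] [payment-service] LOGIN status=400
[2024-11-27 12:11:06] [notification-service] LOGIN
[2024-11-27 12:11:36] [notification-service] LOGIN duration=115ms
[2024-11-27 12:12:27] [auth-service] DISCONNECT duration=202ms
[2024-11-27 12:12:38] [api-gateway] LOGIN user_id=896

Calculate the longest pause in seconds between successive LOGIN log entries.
504

To find the longest gap:

1. Extract all LOGIN events in chronological order
2. Calculate time differences between consecutive events
3. Find the maximum difference
4. Longest gap: 504 seconds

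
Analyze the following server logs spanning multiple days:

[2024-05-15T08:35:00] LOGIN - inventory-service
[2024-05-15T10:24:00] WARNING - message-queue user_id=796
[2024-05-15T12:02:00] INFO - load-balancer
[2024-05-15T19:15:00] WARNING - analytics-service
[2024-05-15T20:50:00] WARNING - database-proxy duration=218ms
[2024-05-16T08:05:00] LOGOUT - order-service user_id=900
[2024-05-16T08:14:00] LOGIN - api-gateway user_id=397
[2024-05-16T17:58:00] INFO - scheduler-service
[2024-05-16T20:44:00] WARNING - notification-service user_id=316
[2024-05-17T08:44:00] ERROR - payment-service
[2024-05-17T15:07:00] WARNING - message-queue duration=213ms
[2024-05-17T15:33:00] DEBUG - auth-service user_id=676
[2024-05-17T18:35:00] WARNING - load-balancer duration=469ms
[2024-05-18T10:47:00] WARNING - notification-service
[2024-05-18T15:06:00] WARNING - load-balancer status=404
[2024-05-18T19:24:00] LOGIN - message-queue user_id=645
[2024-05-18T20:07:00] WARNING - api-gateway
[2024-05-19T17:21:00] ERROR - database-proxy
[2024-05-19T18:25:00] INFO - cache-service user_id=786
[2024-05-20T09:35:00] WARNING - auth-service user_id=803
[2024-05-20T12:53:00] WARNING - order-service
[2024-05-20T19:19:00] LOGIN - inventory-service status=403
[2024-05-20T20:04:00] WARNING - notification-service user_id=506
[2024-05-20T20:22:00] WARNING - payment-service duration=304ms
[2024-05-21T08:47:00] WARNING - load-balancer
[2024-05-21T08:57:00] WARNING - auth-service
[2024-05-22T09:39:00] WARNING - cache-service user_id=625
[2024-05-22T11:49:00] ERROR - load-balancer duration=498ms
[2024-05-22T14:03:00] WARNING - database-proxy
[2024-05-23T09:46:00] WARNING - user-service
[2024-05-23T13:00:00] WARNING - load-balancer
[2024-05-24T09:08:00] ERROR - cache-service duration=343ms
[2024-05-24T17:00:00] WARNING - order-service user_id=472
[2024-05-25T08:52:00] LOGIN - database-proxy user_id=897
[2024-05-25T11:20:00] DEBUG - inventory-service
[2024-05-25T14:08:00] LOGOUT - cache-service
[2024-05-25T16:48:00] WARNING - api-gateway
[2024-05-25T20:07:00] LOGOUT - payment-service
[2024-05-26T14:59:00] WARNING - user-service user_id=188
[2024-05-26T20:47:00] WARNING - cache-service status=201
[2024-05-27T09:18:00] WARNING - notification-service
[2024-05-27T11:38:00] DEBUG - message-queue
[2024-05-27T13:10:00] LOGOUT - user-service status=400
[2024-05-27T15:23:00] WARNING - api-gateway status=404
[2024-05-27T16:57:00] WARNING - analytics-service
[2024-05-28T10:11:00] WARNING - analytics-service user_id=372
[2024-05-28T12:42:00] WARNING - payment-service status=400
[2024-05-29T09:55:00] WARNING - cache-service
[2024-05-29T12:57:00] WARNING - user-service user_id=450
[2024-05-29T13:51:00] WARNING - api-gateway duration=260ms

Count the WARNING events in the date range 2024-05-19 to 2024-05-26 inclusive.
14

To filter by date range:

1. Date range: 2024-05-19 through 2024-05-26, both dates inclusive
2. Filter for WARNING events whose date falls in this range
3. Count matching events: 14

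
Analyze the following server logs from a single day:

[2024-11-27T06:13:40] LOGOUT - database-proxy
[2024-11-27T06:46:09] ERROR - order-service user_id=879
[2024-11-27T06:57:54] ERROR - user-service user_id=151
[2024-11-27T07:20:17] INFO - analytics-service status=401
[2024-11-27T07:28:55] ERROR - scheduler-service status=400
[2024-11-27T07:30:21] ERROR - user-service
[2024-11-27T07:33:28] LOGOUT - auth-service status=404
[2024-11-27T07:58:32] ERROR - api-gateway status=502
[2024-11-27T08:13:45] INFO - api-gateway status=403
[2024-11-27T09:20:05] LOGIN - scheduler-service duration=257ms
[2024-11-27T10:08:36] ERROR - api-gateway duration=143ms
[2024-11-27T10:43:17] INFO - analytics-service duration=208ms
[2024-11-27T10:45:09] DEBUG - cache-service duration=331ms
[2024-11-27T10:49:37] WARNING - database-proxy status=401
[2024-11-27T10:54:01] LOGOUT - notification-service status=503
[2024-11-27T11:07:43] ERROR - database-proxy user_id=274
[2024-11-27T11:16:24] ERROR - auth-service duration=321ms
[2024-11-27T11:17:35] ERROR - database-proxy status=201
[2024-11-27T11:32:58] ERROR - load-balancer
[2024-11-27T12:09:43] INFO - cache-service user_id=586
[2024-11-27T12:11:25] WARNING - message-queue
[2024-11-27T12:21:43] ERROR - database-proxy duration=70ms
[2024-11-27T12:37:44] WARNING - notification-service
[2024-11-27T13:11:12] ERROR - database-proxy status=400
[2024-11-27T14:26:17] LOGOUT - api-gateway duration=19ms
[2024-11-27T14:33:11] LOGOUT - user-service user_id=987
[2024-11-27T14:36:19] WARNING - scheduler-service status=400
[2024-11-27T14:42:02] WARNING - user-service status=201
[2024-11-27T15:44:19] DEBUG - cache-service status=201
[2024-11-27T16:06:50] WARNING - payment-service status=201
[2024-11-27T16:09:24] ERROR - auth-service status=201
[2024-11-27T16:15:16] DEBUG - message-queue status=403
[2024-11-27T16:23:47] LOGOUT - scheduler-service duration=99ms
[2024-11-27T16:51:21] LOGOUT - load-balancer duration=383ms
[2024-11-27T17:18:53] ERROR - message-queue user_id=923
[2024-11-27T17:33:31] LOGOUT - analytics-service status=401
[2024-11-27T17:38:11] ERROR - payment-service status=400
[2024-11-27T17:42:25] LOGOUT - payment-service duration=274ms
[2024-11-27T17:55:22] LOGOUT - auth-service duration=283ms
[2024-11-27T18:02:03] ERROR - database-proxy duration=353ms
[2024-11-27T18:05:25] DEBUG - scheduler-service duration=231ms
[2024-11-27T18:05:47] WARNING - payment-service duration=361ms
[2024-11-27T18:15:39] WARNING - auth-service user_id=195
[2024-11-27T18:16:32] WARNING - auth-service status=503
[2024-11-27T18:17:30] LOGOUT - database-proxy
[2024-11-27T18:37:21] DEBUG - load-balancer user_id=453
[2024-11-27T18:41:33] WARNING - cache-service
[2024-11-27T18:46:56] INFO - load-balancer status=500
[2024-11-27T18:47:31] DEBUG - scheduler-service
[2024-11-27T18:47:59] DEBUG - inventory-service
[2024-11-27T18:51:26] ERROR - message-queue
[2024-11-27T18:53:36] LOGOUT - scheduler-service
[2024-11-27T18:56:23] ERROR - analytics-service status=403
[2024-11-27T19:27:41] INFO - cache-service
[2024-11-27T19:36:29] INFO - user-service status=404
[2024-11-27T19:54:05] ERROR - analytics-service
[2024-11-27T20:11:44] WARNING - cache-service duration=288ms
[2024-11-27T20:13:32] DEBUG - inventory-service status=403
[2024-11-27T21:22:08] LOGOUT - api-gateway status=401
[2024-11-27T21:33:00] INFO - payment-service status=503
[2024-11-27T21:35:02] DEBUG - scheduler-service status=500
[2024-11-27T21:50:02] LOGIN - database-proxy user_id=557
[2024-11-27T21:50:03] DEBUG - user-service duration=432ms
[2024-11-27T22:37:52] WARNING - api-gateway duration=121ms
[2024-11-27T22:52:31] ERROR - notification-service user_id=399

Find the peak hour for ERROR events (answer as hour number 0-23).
11

To find the peak hour:

1. Group all ERROR events by hour
2. Count events in each hour
3. Find hour with maximum count
4. Peak hour: 11 (with 4 events)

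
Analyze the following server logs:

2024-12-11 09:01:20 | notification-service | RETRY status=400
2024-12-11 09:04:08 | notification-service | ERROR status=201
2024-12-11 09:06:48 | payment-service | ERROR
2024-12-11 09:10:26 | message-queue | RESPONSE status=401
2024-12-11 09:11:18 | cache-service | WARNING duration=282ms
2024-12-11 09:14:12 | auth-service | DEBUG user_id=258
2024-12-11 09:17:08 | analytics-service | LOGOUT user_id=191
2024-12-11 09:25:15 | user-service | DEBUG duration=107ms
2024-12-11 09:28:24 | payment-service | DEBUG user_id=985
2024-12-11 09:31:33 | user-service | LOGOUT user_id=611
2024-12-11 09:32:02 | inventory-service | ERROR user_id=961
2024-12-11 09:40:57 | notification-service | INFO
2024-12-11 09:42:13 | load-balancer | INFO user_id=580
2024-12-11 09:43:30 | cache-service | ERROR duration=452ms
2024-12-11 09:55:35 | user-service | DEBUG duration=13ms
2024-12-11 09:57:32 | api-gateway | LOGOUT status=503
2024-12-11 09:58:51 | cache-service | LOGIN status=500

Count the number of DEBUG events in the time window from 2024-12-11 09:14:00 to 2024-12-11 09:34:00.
3

To count events in the time window:

1. Window boundaries: 2024-12-11 09:14:00 to 2024-12-11 09:34:00
2. Filter for DEBUG events within this window
3. Count matching events: 3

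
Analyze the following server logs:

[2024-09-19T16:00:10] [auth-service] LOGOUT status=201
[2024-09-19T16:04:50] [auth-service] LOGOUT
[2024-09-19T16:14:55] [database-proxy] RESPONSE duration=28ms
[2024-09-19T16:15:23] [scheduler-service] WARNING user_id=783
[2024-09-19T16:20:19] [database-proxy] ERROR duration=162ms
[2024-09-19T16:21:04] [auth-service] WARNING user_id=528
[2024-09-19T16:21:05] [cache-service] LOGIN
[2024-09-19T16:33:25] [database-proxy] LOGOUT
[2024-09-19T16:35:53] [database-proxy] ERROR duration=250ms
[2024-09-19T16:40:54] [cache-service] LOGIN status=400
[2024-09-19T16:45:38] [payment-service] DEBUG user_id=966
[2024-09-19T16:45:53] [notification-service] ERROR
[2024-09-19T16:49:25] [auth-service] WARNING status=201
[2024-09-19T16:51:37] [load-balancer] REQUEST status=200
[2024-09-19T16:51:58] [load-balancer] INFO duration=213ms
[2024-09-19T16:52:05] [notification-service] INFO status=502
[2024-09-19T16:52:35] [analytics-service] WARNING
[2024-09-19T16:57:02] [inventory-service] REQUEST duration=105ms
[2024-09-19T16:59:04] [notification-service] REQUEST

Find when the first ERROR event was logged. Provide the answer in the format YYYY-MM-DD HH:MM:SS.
2024-09-19 16:20:19

To find the first event:

1. Filter for all ERROR events
2. Sort by timestamp
3. Select the first one
4. Timestamp: 2024-09-19 16:20:19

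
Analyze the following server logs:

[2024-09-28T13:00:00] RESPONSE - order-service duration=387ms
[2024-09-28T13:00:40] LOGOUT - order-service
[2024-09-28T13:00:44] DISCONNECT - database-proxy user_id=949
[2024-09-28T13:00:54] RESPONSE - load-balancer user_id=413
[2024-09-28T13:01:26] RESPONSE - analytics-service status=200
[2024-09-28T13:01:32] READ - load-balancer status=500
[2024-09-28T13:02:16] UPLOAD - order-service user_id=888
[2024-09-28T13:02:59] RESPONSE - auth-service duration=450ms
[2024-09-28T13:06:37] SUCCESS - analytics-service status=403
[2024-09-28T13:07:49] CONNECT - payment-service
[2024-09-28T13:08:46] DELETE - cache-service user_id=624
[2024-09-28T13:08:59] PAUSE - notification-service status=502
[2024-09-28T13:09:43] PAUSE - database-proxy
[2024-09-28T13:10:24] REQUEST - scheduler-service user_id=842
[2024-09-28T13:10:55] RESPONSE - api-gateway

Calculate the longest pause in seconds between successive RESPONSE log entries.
476

To find the longest gap:

1. Extract all RESPONSE events in chronological order
2. Calculate time differences between consecutive events
3. Find the maximum difference
4. Longest gap: 476 seconds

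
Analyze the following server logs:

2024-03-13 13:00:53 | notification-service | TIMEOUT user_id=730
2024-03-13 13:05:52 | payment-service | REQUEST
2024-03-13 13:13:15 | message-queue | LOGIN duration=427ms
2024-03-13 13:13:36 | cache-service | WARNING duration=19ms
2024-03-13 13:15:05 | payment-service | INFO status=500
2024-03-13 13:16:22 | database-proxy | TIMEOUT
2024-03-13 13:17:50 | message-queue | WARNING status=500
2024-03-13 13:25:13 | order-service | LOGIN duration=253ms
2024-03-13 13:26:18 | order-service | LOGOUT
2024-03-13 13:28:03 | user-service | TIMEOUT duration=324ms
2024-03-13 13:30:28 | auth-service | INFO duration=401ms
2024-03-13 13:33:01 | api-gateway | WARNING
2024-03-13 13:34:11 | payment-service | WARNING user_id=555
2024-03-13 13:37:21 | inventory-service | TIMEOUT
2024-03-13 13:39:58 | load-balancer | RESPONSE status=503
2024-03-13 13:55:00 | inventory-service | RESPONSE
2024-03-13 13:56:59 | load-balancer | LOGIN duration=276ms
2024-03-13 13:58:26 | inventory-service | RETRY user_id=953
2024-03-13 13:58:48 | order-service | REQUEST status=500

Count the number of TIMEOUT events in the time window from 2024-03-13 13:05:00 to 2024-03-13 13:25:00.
1

To count events in the time window:

1. Window boundaries: 2024-03-13 13:05:00 to 2024-03-13 13:25:00
2. Filter for TIMEOUT events within this window
3. Count matching events: 1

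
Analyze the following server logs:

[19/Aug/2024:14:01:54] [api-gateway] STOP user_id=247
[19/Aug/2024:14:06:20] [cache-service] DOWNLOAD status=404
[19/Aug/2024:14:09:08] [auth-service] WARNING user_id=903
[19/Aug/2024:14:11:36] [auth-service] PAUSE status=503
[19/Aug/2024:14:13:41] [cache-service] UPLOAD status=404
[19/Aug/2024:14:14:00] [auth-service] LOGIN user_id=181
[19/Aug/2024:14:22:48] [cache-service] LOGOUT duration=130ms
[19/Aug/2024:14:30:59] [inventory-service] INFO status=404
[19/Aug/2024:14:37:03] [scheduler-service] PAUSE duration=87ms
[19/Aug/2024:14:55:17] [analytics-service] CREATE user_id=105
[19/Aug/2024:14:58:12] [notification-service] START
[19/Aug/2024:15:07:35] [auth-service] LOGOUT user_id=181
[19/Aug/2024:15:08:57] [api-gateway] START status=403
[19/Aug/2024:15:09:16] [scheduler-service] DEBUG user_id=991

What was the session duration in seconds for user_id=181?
3215

To calculate session duration:

1. Find LOGIN event for user_id=181: 19/Aug/2024:14:14:00
2. Find LOGOUT event for user_id=181: 19/Aug/2024:15:07:35
3. Session duration: 19/Aug/2024:15:07:35 - 19/Aug/2024:14:14:00 = 3215 seconds (53 minutes)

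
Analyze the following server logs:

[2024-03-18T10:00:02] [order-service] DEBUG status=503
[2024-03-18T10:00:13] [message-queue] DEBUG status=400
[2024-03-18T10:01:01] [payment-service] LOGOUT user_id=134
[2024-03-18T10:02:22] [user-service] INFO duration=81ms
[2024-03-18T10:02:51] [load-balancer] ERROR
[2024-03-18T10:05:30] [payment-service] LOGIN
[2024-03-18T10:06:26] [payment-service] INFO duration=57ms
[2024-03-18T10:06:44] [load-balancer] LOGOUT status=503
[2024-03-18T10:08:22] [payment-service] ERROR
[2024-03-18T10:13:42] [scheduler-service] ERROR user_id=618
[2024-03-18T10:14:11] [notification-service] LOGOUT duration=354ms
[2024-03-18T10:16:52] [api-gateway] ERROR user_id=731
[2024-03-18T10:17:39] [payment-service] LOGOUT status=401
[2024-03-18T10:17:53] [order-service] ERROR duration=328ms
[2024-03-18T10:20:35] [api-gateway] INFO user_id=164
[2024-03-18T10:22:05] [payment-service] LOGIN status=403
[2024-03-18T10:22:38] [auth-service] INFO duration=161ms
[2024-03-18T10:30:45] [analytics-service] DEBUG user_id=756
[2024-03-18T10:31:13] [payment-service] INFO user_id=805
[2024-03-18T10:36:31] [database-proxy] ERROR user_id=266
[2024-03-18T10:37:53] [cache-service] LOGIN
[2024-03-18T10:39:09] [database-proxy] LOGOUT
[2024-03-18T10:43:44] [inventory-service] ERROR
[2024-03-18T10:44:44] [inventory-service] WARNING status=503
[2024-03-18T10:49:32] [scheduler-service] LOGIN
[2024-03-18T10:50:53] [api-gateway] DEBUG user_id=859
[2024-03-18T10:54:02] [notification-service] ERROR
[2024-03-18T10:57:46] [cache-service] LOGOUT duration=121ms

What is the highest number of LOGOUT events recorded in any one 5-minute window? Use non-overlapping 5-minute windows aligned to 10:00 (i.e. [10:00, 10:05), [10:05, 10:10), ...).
1

To find the burst window:

1. Divide the log period into non-overlapping 5-minute windows starting at 10:00
2. Count LOGOUT events in each window
3. Find the window with maximum count
4. Maximum events in a window: 1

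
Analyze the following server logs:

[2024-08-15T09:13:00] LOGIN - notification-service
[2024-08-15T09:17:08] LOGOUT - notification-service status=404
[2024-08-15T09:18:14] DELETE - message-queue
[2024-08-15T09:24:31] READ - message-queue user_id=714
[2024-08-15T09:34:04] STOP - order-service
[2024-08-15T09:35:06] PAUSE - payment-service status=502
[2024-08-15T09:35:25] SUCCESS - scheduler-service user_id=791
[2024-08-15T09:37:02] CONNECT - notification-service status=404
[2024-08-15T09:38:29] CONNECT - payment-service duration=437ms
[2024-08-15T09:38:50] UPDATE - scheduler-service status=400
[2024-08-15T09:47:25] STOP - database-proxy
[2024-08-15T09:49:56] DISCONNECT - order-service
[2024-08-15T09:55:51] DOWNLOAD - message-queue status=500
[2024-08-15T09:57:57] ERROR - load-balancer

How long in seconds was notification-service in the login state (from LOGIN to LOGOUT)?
248

To calculate state duration:

1. Find LOGIN event for notification-service: 2024-08-15T09:13:00
2. Find LOGOUT event for notification-service: 2024-08-15T09:17:08
3. Calculate duration: 2024-08-15T09:17:08 - 2024-08-15T09:13:00 = 248 seconds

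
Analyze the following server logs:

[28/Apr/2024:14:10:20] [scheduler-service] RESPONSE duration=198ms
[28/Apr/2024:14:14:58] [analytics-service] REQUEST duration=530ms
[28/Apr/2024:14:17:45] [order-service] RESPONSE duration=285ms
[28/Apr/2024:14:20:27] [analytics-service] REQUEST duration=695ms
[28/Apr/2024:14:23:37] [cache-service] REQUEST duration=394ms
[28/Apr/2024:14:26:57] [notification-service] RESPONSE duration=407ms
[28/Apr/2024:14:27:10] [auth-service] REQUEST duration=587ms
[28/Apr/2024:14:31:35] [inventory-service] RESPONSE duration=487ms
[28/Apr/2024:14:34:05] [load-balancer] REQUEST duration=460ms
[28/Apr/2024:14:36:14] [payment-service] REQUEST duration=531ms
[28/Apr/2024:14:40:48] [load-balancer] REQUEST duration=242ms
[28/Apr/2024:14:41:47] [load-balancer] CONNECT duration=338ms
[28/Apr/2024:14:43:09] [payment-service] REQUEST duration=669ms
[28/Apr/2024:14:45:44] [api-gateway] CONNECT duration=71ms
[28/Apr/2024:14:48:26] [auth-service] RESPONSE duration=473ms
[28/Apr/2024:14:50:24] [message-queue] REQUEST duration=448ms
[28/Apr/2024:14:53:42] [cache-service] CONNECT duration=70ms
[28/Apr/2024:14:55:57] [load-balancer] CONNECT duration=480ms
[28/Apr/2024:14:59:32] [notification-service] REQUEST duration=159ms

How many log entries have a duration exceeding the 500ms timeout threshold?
5

To count timeouts:

1. Threshold: 500ms
2. Extract duration from each log entry
3. Count entries where duration > 500
4. Timeout count: 5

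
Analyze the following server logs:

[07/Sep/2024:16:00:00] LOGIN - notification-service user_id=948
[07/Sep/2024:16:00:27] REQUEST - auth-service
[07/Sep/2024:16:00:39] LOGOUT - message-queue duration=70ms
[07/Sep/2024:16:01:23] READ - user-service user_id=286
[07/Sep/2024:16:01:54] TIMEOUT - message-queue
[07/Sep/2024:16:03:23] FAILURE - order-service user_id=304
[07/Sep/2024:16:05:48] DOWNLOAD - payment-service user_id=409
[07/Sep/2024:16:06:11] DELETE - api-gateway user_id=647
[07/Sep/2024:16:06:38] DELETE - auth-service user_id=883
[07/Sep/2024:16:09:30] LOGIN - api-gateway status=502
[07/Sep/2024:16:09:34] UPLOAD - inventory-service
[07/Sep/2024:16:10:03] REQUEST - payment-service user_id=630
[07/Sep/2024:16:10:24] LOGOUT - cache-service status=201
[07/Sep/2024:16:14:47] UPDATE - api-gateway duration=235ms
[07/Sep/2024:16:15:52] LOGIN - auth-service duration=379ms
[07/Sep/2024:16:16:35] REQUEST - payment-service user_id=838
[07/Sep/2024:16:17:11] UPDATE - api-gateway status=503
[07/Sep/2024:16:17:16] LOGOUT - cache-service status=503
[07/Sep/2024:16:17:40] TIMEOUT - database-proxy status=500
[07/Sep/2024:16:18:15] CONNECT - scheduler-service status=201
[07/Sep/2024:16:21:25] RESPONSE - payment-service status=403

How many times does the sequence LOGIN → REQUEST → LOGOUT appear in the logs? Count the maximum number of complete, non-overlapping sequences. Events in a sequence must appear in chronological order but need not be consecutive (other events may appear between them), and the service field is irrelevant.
3

To count sequences:

1. Look for pattern: LOGIN → REQUEST → LOGOUT
2. Greedily scan the log in chronological order, matching each sequence element in turn (ignoring service)
3. Each time the full pattern completes, increment the count and restart matching from the next event
4. Complete non-overlapping sequences found: 3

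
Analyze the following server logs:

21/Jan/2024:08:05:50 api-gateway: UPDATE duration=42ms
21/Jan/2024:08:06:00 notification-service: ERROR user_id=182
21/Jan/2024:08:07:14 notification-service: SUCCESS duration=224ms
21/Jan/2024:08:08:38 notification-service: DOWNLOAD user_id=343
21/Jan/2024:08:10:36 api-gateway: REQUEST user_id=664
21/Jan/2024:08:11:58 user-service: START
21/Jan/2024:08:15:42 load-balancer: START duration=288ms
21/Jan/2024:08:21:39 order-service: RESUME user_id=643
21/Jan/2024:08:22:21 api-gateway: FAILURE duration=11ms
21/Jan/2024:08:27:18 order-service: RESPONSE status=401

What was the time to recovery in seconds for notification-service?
74

To calculate recovery time:

1. Find ERROR event for notification-service: 21/Jan/2024:08:06:00
2. Find next SUCCESS event for notification-service: 21/Jan/2024:08:07:14
3. Recovery time: 21/Jan/2024:08:07:14 - 21/Jan/2024:08:06:00 = 74 seconds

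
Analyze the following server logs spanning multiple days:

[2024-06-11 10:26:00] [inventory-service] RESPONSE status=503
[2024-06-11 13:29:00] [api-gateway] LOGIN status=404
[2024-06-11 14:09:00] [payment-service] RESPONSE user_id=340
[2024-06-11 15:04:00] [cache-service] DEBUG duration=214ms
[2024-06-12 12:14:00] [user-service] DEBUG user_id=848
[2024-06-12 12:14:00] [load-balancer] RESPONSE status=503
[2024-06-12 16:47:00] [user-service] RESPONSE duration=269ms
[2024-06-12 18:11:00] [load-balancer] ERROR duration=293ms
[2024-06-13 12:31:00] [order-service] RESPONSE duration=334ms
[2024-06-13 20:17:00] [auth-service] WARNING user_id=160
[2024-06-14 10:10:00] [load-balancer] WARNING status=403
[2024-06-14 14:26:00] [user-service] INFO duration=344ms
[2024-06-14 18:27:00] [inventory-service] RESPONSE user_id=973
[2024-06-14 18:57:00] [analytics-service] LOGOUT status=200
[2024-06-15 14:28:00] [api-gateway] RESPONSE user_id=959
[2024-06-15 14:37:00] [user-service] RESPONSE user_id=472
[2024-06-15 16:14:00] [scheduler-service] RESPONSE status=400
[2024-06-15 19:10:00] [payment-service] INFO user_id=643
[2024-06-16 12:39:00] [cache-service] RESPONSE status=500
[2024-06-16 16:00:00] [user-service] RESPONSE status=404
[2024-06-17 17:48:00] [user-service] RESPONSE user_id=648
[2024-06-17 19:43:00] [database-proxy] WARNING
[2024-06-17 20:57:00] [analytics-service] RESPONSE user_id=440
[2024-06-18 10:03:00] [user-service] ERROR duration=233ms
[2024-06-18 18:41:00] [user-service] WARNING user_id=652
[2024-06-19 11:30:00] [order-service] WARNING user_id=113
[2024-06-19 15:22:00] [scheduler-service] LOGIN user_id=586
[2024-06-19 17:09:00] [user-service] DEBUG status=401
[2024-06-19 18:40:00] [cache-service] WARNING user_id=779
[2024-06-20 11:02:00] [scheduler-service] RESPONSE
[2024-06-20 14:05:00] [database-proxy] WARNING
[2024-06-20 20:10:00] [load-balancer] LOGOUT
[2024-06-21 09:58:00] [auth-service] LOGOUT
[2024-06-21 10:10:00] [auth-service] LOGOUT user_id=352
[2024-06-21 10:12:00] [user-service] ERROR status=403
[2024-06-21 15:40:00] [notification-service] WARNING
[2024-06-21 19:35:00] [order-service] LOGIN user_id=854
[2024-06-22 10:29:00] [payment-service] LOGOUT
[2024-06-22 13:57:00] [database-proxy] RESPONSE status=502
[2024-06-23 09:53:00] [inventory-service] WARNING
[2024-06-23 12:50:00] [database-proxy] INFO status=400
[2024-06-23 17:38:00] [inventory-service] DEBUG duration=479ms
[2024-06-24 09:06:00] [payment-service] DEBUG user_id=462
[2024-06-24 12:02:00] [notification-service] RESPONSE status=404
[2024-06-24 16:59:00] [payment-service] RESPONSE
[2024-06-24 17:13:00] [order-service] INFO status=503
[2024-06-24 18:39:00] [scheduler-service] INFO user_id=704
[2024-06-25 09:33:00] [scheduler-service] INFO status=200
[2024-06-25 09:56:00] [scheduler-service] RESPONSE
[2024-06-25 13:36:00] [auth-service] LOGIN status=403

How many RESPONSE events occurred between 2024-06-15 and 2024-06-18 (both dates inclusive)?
7

To filter by date range:

1. Date range: 2024-06-15 through 2024-06-18, both dates inclusive
2. Filter for RESPONSE events whose date falls in this range
3. Count matching events: 7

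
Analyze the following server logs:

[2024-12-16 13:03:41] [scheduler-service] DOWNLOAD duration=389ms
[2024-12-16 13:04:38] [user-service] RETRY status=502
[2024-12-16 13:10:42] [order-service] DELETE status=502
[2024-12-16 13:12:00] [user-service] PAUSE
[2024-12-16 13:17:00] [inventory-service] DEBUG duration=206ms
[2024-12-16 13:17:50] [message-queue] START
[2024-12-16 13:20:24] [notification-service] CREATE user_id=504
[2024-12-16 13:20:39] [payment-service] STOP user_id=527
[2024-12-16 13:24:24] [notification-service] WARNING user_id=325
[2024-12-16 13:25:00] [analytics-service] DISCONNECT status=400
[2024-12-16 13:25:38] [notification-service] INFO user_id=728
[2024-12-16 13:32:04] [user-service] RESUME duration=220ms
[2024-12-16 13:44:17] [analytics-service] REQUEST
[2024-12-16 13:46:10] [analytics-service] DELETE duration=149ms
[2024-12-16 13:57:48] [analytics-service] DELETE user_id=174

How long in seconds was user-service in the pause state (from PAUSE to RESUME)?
1204

To calculate state duration:

1. Find PAUSE event for user-service: 2024-12-16 13:12:00
2. Find RESUME event for user-service: 2024-12-16 13:32:04
3. Calculate duration: 2024-12-16 13:32:04 - 2024-12-16 13:12:00 = 1204 seconds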